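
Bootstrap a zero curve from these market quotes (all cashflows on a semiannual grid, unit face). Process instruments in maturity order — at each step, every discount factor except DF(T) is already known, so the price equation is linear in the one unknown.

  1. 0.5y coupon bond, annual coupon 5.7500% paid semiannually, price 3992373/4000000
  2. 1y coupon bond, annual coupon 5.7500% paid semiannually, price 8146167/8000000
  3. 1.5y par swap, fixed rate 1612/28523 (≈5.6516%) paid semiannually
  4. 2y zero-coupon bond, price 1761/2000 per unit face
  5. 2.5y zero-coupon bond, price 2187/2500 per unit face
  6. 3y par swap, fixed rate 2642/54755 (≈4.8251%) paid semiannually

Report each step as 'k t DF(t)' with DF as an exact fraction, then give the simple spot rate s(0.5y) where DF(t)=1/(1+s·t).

step 1 [0.5y] bond c/2=23/800: DF=(3992373/4000000 − 23/800·(0))/(1+23/800) = 4851/5000 ≈ 0.970200
step 2 [1y] bond c/2=23/800: DF=(8146167/8000000 − 23/800·(0.970200))/(1+23/800) = 9627/10000 ≈ 0.962700
step 3 [1.5y] swap r/2=806/28523: DF=(1 − 806/28523·(0.970200+0.962700))/(1+806/28523) = 4597/5000 ≈ 0.919400
step 4 [2y] zero: DF = P = 1761/2000 ≈ 0.880500
step 5 [2.5y] zero: DF = P = 2187/2500 ≈ 0.874800
step 6 [3y] swap r/2=1321/54755: DF=(1 − 1321/54755·(0.970200+0.962700+0.919400+0.880500+0.874800))/(1+1321/54755) = 8679/10000 ≈ 0.867900

1 1/2 4851/5000
2 1 9627/10000
3 3/2 4597/5000
4 2 1761/2000
5 5/2 2187/2500
6 3 8679/10000
s(0.5y) = (1/(4851/5000) − 1)/(1/2) = 298/4851 ≈ 6.1431%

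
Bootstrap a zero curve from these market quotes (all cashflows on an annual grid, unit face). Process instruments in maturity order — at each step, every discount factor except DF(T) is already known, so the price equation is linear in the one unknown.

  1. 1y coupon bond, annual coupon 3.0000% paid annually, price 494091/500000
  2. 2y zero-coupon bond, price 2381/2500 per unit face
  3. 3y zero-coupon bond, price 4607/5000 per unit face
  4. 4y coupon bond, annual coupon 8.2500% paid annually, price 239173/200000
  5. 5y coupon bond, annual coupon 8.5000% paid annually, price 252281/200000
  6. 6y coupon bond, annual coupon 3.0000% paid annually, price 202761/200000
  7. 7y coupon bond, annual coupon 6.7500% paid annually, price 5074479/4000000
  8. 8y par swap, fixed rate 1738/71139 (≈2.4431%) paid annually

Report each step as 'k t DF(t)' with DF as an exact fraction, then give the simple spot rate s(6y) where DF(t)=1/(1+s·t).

1 1 4797/5000
2 2 2381/2500
3 3 4607/5000
4 4 1111/1250
5 5 871/1000
6 6 1701/2000
7 7 4221/5000
8 8 4131/5000
s(6y) = (1/(1701/2000) − 1)/(6) = 299/10206 ≈ 2.9296%

step 1 [1y] bond c/1=3/100: DF=(494091/500000 − 3/100·(0))/(1+3/100) = 4797/5000 ≈ 0.959400
step 2 [2y] zero: DF = P = 2381/2500 ≈ 0.952400
step 3 [3y] zero: DF = P = 4607/5000 ≈ 0.921400
step 4 [4y] bond c/1=33/400: DF=(239173/200000 − 33/400·(0.959400+0.952400+0.921400))/(1+33/400) = 1111/1250 ≈ 0.888800
step 5 [5y] bond c/1=17/200: DF=(252281/200000 − 17/200·(0.959400+0.952400+0.921400+0.888800))/(1+17/200) = 871/1000 ≈ 0.871000
step 6 [6y] bond c/1=3/100: DF=(202761/200000 − 3/100·(0.959400+0.952400+0.921400+0.888800+0.871000))/(1+3/100) = 1701/2000 ≈ 0.850500
step 7 [7y] bond c/1=27/400: DF=(5074479/4000000 − 27/400·(0.959400+0.952400+0.921400+0.888800+0.871000+0.850500))/(1+27/400) = 4221/5000 ≈ 0.844200
step 8 [8y] swap r/1=1738/71139: DF=(1 − 1738/71139·(0.959400+0.952400+0.921400+0.888800+0.871000+0.850500+0.844200))/(1+1738/71139) = 4131/5000 ≈ 0.826200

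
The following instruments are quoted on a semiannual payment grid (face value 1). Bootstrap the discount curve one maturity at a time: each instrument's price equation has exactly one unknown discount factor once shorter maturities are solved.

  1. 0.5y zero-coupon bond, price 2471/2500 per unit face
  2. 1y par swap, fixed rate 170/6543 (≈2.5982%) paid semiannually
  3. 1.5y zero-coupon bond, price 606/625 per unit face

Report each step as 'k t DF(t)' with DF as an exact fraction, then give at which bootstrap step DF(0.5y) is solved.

1 1/2 2471/2500
2 1 1949/2000
3 3/2 606/625
DF(0.5y) is solved at step 1

step 1 [0.5y] zero: DF = P = 2471/2500 ≈ 0.988400
step 2 [1y] swap r/2=85/6543: DF=(1 − 85/6543·(0.988400))/(1+85/6543) = 1949/2000 ≈ 0.974500
step 3 [1.5y] zero: DF = P = 606/625 ≈ 0.969600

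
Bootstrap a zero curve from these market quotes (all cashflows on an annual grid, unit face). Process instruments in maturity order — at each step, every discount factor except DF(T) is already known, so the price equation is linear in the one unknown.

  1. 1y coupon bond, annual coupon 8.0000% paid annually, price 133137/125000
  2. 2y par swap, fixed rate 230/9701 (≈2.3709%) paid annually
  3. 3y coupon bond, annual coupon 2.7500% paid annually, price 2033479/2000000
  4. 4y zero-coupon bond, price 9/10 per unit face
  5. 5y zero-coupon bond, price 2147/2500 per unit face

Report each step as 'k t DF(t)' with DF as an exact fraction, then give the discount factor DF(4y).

1 1 4931/5000
2 2 477/500
3 3 586/625
4 4 9/10
5 5 2147/2500
DF(4y) = 9/10 ≈ 0.900000

step 1 [1y] bond c/1=2/25: DF=(133137/125000 − 2/25·(0))/(1+2/25) = 4931/5000 ≈ 0.986200
step 2 [2y] swap r/1=230/9701: DF=(1 − 230/9701·(0.986200))/(1+230/9701) = 477/500 ≈ 0.954000
step 3 [3y] bond c/1=11/400: DF=(2033479/2000000 − 11/400·(0.986200+0.954000))/(1+11/400) = 586/625 ≈ 0.937600
step 4 [4y] zero: DF = P = 9/10 ≈ 0.900000
step 5 [5y] zero: DF = P = 2147/2500 ≈ 0.858800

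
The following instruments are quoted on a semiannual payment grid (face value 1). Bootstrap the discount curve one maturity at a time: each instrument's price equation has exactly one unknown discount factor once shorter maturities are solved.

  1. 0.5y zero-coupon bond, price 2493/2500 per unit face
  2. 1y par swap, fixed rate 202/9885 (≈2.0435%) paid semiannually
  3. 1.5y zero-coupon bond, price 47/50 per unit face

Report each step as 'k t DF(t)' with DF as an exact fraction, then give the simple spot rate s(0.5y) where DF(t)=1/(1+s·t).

1 1/2 2493/2500
2 1 4899/5000
3 3/2 47/50
s(0.5y) = (1/(2493/2500) − 1)/(1/2) = 14/2493 ≈ 0.5616%

step 1 [0.5y] zero: DF = P = 2493/2500 ≈ 0.997200
step 2 [1y] swap r/2=101/9885: DF=(1 − 101/9885·(0.997200))/(1+101/9885) = 4899/5000 ≈ 0.979800
step 3 [1.5y] zero: DF = P = 47/50 ≈ 0.940000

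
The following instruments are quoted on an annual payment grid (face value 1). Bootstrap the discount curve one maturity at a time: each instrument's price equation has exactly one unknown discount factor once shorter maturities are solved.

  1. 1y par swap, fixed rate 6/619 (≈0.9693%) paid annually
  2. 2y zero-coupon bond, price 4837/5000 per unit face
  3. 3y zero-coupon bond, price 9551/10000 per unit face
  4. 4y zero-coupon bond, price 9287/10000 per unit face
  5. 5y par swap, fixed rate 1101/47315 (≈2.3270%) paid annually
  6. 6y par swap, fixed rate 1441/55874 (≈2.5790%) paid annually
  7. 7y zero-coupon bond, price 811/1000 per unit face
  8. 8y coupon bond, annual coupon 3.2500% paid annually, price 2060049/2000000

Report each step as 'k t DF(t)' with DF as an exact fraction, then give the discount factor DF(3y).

step 1 [1y] swap r/1=6/619: DF=(1 − 6/619·(0))/(1+6/619) = 619/625 ≈ 0.990400
step 2 [2y] zero: DF = P = 4837/5000 ≈ 0.967400
step 3 [3y] zero: DF = P = 9551/10000 ≈ 0.955100
step 4 [4y] zero: DF = P = 9287/10000 ≈ 0.928700
step 5 [5y] swap r/1=1101/47315: DF=(1 − 1101/47315·(0.990400+0.967400+0.955100+0.928700))/(1+1101/47315) = 8899/10000 ≈ 0.889900
step 6 [6y] swap r/1=1441/55874: DF=(1 − 1441/55874·(0.990400+0.967400+0.955100+0.928700+0.889900))/(1+1441/55874) = 8559/10000 ≈ 0.855900
step 7 [7y] zero: DF = P = 811/1000 ≈ 0.811000
step 8 [8y] bond c/1=13/400: DF=(2060049/2000000 − 13/400·(0.990400+0.967400+0.955100+0.928700+0.889900+0.855900+0.811000))/(1+13/400) = 3981/5000 ≈ 0.796200

1 1 619/625
2 2 4837/5000
3 3 9551/10000
4 4 9287/10000
5 5 8899/10000
6 6 8559/10000
7 7 811/1000
8 8 3981/5000
DF(3y) = 9551/10000 ≈ 0.955100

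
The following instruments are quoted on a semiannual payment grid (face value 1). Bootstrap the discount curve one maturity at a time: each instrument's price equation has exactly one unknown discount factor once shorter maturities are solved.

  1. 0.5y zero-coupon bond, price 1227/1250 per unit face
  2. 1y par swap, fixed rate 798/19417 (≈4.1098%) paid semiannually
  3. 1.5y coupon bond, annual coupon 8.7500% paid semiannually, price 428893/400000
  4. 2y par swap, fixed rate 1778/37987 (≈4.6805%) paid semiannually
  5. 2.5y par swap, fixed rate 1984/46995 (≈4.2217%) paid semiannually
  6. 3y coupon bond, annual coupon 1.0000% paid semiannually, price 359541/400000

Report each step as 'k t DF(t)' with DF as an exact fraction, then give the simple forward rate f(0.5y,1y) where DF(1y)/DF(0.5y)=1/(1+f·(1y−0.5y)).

1 1/2 1227/1250
2 1 9601/10000
3 3/2 9459/10000
4 2 9111/10000
5 5/2 563/625
6 3 871/1000
f(0.5y,1y) = ((1227/1250)/(9601/10000) − 1)/(1/2) = 430/9601 ≈ 4.4787%

step 1 [0.5y] zero: DF = P = 1227/1250 ≈ 0.981600
step 2 [1y] swap r/2=399/19417: DF=(1 − 399/19417·(0.981600))/(1+399/19417) = 9601/10000 ≈ 0.960100
step 3 [1.5y] bond c/2=7/160: DF=(428893/400000 − 7/160·(0.981600+0.960100))/(1+7/160) = 9459/10000 ≈ 0.945900
step 4 [2y] swap r/2=889/37987: DF=(1 − 889/37987·(0.981600+0.960100+0.945900))/(1+889/37987) = 9111/10000 ≈ 0.911100
step 5 [2.5y] swap r/2=992/46995: DF=(1 − 992/46995·(0.981600+0.960100+0.945900+0.911100))/(1+992/46995) = 563/625 ≈ 0.900800
step 6 [3y] bond c/2=1/200: DF=(359541/400000 − 1/200·(0.981600+0.960100+0.945900+0.911100+0.900800))/(1+1/200) = 871/1000 ≈ 0.871000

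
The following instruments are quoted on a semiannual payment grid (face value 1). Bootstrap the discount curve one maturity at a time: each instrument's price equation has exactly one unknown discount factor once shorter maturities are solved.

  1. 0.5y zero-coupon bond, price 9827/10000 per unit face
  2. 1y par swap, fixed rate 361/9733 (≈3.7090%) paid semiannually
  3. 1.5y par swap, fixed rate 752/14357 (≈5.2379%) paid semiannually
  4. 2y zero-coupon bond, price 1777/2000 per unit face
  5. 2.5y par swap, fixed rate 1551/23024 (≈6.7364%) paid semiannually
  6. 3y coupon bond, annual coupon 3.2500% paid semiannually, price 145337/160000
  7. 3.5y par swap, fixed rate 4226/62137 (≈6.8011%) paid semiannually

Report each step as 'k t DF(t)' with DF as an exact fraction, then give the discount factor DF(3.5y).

1 1/2 9827/10000
2 1 9639/10000
3 3/2 578/625
4 2 1777/2000
5 5/2 8449/10000
6 3 4101/5000
7 7/2 7887/10000
DF(3.5y) = 7887/10000 ≈ 0.788700

step 1 [0.5y] zero: DF = P = 9827/10000 ≈ 0.982700
step 2 [1y] swap r/2=361/19466: DF=(1 − 361/19466·(0.982700))/(1+361/19466) = 9639/10000 ≈ 0.963900
step 3 [1.5y] swap r/2=376/14357: DF=(1 − 376/14357·(0.982700+0.963900))/(1+376/14357) = 578/625 ≈ 0.924800
step 4 [2y] zero: DF = P = 1777/2000 ≈ 0.888500
step 5 [2.5y] swap r/2=1551/46048: DF=(1 − 1551/46048·(0.982700+0.963900+0.924800+0.888500))/(1+1551/46048) = 8449/10000 ≈ 0.844900
step 6 [3y] bond c/2=13/800: DF=(145337/160000 − 13/800·(0.982700+0.963900+0.924800+0.888500+0.844900))/(1+13/800) = 4101/5000 ≈ 0.820200
step 7 [3.5y] swap r/2=2113/62137: DF=(1 − 2113/62137·(0.982700+0.963900+0.924800+0.888500+0.844900+0.820200))/(1+2113/62137) = 7887/10000 ≈ 0.788700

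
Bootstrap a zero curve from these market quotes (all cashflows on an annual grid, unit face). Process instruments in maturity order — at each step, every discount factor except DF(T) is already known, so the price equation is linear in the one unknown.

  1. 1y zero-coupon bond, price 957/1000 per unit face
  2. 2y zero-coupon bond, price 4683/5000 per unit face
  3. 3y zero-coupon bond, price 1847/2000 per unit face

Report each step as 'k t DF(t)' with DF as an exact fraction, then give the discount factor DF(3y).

step 1 [1y] zero: DF = P = 957/1000 ≈ 0.957000
step 2 [2y] zero: DF = P = 4683/5000 ≈ 0.936600
step 3 [3y] zero: DF = P = 1847/2000 ≈ 0.923500

1 1 957/1000
2 2 4683/5000
3 3 1847/2000
DF(3y) = 1847/2000 ≈ 0.923500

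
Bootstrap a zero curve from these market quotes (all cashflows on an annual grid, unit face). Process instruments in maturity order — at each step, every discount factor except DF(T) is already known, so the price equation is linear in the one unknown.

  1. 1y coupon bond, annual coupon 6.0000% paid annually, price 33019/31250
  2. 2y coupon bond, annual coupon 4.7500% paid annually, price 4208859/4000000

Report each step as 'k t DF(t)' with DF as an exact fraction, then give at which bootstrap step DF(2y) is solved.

step 1 [1y] bond c/1=3/50: DF=(33019/31250 − 3/50·(0))/(1+3/50) = 623/625 ≈ 0.996800
step 2 [2y] bond c/1=19/400: DF=(4208859/4000000 − 19/400·(0.996800))/(1+19/400) = 9593/10000 ≈ 0.959300

1 1 623/625
2 2 9593/10000
DF(2y) is solved at step 2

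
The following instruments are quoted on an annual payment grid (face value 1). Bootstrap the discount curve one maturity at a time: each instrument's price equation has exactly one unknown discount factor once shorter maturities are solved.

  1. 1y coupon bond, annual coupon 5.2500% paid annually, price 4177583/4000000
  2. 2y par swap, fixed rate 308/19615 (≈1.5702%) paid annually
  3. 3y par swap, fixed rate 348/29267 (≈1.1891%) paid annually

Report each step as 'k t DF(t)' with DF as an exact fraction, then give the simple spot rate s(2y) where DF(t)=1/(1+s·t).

step 1 [1y] bond c/1=21/400: DF=(4177583/4000000 − 21/400·(0))/(1+21/400) = 9923/10000 ≈ 0.992300
step 2 [2y] swap r/1=308/19615: DF=(1 − 308/19615·(0.992300))/(1+308/19615) = 2423/2500 ≈ 0.969200
step 3 [3y] swap r/1=348/29267: DF=(1 − 348/29267·(0.992300+0.969200))/(1+348/29267) = 2413/2500 ≈ 0.965200

1 1 9923/10000
2 2 2423/2500
3 3 2413/2500
s(2y) = (1/(2423/2500) − 1)/(2) = 77/4846 ≈ 1.5889%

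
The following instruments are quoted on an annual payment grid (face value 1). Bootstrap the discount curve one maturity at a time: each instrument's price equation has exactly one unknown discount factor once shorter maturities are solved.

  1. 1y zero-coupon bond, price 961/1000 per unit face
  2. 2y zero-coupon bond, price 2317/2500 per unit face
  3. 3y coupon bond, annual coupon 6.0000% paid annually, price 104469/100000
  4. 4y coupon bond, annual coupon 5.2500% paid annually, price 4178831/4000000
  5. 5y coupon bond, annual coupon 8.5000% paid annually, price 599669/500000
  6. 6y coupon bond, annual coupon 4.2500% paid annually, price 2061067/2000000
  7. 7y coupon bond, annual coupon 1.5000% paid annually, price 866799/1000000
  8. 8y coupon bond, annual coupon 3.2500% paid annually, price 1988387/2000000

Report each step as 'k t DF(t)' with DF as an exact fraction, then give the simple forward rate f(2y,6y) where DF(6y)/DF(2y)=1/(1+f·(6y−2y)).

1 1 961/1000
2 2 2317/2500
3 3 8787/10000
4 4 4273/5000
5 5 8217/10000
6 6 4037/5000
7 7 1941/2500
8 8 1933/2500
f(2y,6y) = ((2317/2500)/(4037/5000) − 1)/(4) = 597/16148 ≈ 3.6971%

step 1 [1y] zero: DF = P = 961/1000 ≈ 0.961000
step 2 [2y] zero: DF = P = 2317/2500 ≈ 0.926800
step 3 [3y] bond c/1=3/50: DF=(104469/100000 − 3/50·(0.961000+0.926800))/(1+3/50) = 8787/10000 ≈ 0.878700
step 4 [4y] bond c/1=21/400: DF=(4178831/4000000 − 21/400·(0.961000+0.926800+0.878700))/(1+21/400) = 4273/5000 ≈ 0.854600
step 5 [5y] bond c/1=17/200: DF=(599669/500000 − 17/200·(0.961000+0.926800+0.878700+0.854600))/(1+17/200) = 8217/10000 ≈ 0.821700
step 6 [6y] bond c/1=17/400: DF=(2061067/2000000 − 17/400·(0.961000+0.926800+0.878700+0.854600+0.821700))/(1+17/400) = 4037/5000 ≈ 0.807400
step 7 [7y] bond c/1=3/200: DF=(866799/1000000 − 3/200·(0.961000+0.926800+0.878700+0.854600+0.821700+0.807400))/(1+3/200) = 1941/2500 ≈ 0.776400
step 8 [8y] bond c/1=13/400: DF=(1988387/2000000 − 13/400·(0.961000+0.926800+0.878700+0.854600+0.821700+0.807400+0.776400))/(1+13/400) = 1933/2500 ≈ 0.773200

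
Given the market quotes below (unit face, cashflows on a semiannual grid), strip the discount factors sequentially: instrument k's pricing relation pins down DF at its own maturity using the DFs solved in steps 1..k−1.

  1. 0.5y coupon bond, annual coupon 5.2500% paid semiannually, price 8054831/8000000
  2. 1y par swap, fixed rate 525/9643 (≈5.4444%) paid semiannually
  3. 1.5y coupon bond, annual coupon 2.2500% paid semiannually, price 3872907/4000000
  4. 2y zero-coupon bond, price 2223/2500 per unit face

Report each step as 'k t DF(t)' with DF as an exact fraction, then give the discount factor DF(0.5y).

1 1/2 9811/10000
2 1 379/400
3 3/2 117/125
4 2 2223/2500
DF(0.5y) = 9811/10000 ≈ 0.981100

step 1 [0.5y] bond c/2=21/800: DF=(8054831/8000000 − 21/800·(0))/(1+21/800) = 9811/10000 ≈ 0.981100
step 2 [1y] swap r/2=525/19286: DF=(1 − 525/19286·(0.981100))/(1+525/19286) = 379/400 ≈ 0.947500
step 3 [1.5y] bond c/2=9/800: DF=(3872907/4000000 − 9/800·(0.981100+0.947500))/(1+9/800) = 117/125 ≈ 0.936000
step 4 [2y] zero: DF = P = 2223/2500 ≈ 0.889200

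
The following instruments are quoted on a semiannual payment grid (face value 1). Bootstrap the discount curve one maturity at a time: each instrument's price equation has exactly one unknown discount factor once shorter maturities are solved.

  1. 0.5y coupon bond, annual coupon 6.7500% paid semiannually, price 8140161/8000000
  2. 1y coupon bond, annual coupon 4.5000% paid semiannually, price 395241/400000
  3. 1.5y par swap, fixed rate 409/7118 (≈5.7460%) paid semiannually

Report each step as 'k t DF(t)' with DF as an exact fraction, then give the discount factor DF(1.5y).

step 1 [0.5y] bond c/2=27/800: DF=(8140161/8000000 − 27/800·(0))/(1+27/800) = 9843/10000 ≈ 0.984300
step 2 [1y] bond c/2=9/400: DF=(395241/400000 − 9/400·(0.984300))/(1+9/400) = 9447/10000 ≈ 0.944700
step 3 [1.5y] swap r/2=409/14236: DF=(1 − 409/14236·(0.984300+0.944700))/(1+409/14236) = 4591/5000 ≈ 0.918200

1 1/2 9843/10000
2 1 9447/10000
3 3/2 4591/5000
DF(1.5y) = 4591/5000 ≈ 0.918200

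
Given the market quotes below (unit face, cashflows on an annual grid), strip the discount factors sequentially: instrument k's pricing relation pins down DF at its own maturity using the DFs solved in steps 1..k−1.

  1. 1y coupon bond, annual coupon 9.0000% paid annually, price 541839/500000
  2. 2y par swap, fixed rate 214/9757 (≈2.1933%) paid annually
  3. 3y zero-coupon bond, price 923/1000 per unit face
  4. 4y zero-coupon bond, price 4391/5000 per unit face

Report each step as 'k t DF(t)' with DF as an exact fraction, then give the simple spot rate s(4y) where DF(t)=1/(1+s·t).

1 1 4971/5000
2 2 2393/2500
3 3 923/1000
4 4 4391/5000
s(4y) = (1/(4391/5000) − 1)/(4) = 609/17564 ≈ 3.4673%

step 1 [1y] bond c/1=9/100: DF=(541839/500000 − 9/100·(0))/(1+9/100) = 4971/5000 ≈ 0.994200
step 2 [2y] swap r/1=214/9757: DF=(1 − 214/9757·(0.994200))/(1+214/9757) = 2393/2500 ≈ 0.957200
step 3 [3y] zero: DF = P = 923/1000 ≈ 0.923000
step 4 [4y] zero: DF = P = 4391/5000 ≈ 0.878200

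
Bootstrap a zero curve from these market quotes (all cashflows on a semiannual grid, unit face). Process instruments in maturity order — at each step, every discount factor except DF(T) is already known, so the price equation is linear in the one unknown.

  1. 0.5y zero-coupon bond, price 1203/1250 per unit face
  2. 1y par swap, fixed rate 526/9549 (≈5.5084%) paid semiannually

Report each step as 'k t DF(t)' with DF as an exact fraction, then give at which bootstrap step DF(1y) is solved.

1 1/2 1203/1250
2 1 4737/5000
DF(1y) is solved at step 2

step 1 [0.5y] zero: DF = P = 1203/1250 ≈ 0.962400
step 2 [1y] swap r/2=263/9549: DF=(1 − 263/9549·(0.962400))/(1+263/9549) = 4737/5000 ≈ 0.947400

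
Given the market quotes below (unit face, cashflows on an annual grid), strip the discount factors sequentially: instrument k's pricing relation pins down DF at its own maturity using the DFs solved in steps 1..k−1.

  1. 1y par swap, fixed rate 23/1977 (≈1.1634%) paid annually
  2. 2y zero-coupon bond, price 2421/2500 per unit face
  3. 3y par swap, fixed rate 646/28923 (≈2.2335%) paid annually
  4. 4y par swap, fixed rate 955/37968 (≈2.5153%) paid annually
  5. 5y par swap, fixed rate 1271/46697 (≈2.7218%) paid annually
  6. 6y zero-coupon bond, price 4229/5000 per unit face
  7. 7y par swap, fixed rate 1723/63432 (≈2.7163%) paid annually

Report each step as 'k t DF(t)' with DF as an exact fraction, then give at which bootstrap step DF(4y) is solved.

1 1 1977/2000
2 2 2421/2500
3 3 4677/5000
4 4 1809/2000
5 5 8729/10000
6 6 4229/5000
7 7 8277/10000
DF(4y) is solved at step 4

step 1 [1y] swap r/1=23/1977: DF=(1 − 23/1977·(0))/(1+23/1977) = 1977/2000 ≈ 0.988500
step 2 [2y] zero: DF = P = 2421/2500 ≈ 0.968400
step 3 [3y] swap r/1=646/28923: DF=(1 − 646/28923·(0.988500+0.968400))/(1+646/28923) = 4677/5000 ≈ 0.935400
step 4 [4y] swap r/1=955/37968: DF=(1 − 955/37968·(0.988500+0.968400+0.935400))/(1+955/37968) = 1809/2000 ≈ 0.904500
step 5 [5y] swap r/1=1271/46697: DF=(1 − 1271/46697·(0.988500+0.968400+0.935400+0.904500))/(1+1271/46697) = 8729/10000 ≈ 0.872900
step 6 [6y] zero: DF = P = 4229/5000 ≈ 0.845800
step 7 [7y] swap r/1=1723/63432: DF=(1 − 1723/63432·(0.988500+0.968400+0.935400+0.904500+0.872900+0.845800))/(1+1723/63432) = 8277/10000 ≈ 0.827700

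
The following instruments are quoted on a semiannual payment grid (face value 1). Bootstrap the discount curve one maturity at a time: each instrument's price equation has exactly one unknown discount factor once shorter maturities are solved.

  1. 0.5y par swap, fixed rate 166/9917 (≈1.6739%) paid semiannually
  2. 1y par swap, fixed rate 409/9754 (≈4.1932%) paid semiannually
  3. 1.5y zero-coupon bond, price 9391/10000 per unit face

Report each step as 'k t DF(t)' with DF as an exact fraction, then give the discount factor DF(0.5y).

step 1 [0.5y] swap r/2=83/9917: DF=(1 − 83/9917·(0))/(1+83/9917) = 9917/10000 ≈ 0.991700
step 2 [1y] swap r/2=409/19508: DF=(1 − 409/19508·(0.991700))/(1+409/19508) = 9591/10000 ≈ 0.959100
step 3 [1.5y] zero: DF = P = 9391/10000 ≈ 0.939100

1 1/2 9917/10000
2 1 9591/10000
3 3/2 9391/10000
DF(0.5y) = 9917/10000 ≈ 0.991700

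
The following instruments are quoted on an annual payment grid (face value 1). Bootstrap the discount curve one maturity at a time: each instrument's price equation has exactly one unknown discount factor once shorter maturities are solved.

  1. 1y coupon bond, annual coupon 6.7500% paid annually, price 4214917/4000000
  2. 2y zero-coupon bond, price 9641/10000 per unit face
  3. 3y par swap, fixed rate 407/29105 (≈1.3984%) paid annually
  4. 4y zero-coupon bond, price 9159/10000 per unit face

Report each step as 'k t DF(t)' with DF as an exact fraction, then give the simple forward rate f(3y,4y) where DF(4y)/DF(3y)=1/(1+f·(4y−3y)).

step 1 [1y] bond c/1=27/400: DF=(4214917/4000000 − 27/400·(0))/(1+27/400) = 9871/10000 ≈ 0.987100
step 2 [2y] zero: DF = P = 9641/10000 ≈ 0.964100
step 3 [3y] swap r/1=407/29105: DF=(1 − 407/29105·(0.987100+0.964100))/(1+407/29105) = 9593/10000 ≈ 0.959300
step 4 [4y] zero: DF = P = 9159/10000 ≈ 0.915900

1 1 9871/10000
2 2 9641/10000
3 3 9593/10000
4 4 9159/10000
f(3y,4y) = ((9593/10000)/(9159/10000) − 1)/(1) = 434/9159 ≈ 4.7385%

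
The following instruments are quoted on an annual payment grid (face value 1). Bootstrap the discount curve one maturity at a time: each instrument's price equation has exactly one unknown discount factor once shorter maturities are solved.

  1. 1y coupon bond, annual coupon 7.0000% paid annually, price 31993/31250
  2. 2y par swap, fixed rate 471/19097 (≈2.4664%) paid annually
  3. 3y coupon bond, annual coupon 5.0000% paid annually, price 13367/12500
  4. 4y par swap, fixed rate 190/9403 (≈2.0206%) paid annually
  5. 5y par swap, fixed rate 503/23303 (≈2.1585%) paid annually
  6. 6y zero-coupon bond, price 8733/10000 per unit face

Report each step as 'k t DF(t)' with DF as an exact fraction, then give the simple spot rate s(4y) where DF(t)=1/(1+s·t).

step 1 [1y] bond c/1=7/100: DF=(31993/31250 − 7/100·(0))/(1+7/100) = 598/625 ≈ 0.956800
step 2 [2y] swap r/1=471/19097: DF=(1 − 471/19097·(0.956800))/(1+471/19097) = 9529/10000 ≈ 0.952900
step 3 [3y] bond c/1=1/20: DF=(13367/12500 − 1/20·(0.956800+0.952900))/(1+1/20) = 371/400 ≈ 0.927500
step 4 [4y] swap r/1=190/9403: DF=(1 − 190/9403·(0.956800+0.952900+0.927500))/(1+190/9403) = 231/250 ≈ 0.924000
step 5 [5y] swap r/1=503/23303: DF=(1 − 503/23303·(0.956800+0.952900+0.927500+0.924000))/(1+503/23303) = 4497/5000 ≈ 0.899400
step 6 [6y] zero: DF = P = 8733/10000 ≈ 0.873300

1 1 598/625
2 2 9529/10000
3 3 371/400
4 4 231/250
5 5 4497/5000
6 6 8733/10000
s(4y) = (1/(231/250) − 1)/(4) = 19/924 ≈ 2.0563%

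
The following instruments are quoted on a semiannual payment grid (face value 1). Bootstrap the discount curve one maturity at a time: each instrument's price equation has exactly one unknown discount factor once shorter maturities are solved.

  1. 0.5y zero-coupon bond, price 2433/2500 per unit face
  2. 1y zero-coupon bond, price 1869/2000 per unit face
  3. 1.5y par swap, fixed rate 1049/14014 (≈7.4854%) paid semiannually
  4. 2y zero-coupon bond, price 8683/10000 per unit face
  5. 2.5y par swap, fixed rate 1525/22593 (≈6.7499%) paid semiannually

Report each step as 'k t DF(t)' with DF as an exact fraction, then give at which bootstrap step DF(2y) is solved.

step 1 [0.5y] zero: DF = P = 2433/2500 ≈ 0.973200
step 2 [1y] zero: DF = P = 1869/2000 ≈ 0.934500
step 3 [1.5y] swap r/2=1049/28028: DF=(1 − 1049/28028·(0.973200+0.934500))/(1+1049/28028) = 8951/10000 ≈ 0.895100
step 4 [2y] zero: DF = P = 8683/10000 ≈ 0.868300
step 5 [2.5y] swap r/2=1525/45186: DF=(1 − 1525/45186·(0.973200+0.934500+0.895100+0.868300))/(1+1525/45186) = 339/400 ≈ 0.847500

1 1/2 2433/2500
2 1 1869/2000
3 3/2 8951/10000
4 2 8683/10000
5 5/2 339/400
DF(2y) is solved at step 4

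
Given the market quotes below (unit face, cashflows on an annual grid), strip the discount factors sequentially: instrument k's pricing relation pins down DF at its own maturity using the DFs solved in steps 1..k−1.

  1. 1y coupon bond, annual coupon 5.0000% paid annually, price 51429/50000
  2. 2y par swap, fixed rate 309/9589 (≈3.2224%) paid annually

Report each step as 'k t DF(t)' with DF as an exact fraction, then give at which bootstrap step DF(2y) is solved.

1 1 2449/2500
2 2 4691/5000
DF(2y) is solved at step 2

step 1 [1y] bond c/1=1/20: DF=(51429/50000 − 1/20·(0))/(1+1/20) = 2449/2500 ≈ 0.979600
step 2 [2y] swap r/1=309/9589: DF=(1 − 309/9589·(0.979600))/(1+309/9589) = 4691/5000 ≈ 0.938200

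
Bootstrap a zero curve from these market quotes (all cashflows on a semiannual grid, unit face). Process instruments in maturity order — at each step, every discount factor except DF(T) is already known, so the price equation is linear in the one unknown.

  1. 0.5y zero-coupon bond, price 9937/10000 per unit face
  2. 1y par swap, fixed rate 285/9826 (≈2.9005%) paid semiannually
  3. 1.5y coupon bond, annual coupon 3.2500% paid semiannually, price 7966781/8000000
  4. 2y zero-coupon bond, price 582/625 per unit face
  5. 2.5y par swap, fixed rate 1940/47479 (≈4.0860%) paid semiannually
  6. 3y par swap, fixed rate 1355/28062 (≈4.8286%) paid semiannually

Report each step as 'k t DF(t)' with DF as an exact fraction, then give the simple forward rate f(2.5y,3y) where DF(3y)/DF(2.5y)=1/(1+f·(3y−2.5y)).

1 1/2 9937/10000
2 1 1943/2000
3 3/2 1897/2000
4 2 582/625
5 5/2 903/1000
6 3 1729/2000
f(2.5y,3y) = ((903/1000)/(1729/2000) − 1)/(1/2) = 22/247 ≈ 8.9069%

step 1 [0.5y] zero: DF = P = 9937/10000 ≈ 0.993700
step 2 [1y] swap r/2=285/19652: DF=(1 − 285/19652·(0.993700))/(1+285/19652) = 1943/2000 ≈ 0.971500
step 3 [1.5y] bond c/2=13/800: DF=(7966781/8000000 − 13/800·(0.993700+0.971500))/(1+13/800) = 1897/2000 ≈ 0.948500
step 4 [2y] zero: DF = P = 582/625 ≈ 0.931200
step 5 [2.5y] swap r/2=970/47479: DF=(1 − 970/47479·(0.993700+0.971500+0.948500+0.931200))/(1+970/47479) = 903/1000 ≈ 0.903000
step 6 [3y] swap r/2=1355/56124: DF=(1 − 1355/56124·(0.993700+0.971500+0.948500+0.931200+0.903000))/(1+1355/56124) = 1729/2000 ≈ 0.864500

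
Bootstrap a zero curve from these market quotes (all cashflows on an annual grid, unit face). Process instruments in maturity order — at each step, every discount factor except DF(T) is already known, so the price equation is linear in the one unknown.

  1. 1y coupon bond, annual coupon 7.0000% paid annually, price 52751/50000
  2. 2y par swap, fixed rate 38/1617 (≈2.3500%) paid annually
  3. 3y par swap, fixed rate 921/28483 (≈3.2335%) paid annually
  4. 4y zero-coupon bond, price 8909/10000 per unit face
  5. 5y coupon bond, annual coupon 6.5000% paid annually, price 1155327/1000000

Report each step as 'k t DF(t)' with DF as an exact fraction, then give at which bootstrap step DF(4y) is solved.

step 1 [1y] bond c/1=7/100: DF=(52751/50000 − 7/100·(0))/(1+7/100) = 493/500 ≈ 0.986000
step 2 [2y] swap r/1=38/1617: DF=(1 − 38/1617·(0.986000))/(1+38/1617) = 1193/1250 ≈ 0.954400
step 3 [3y] swap r/1=921/28483: DF=(1 − 921/28483·(0.986000+0.954400))/(1+921/28483) = 9079/10000 ≈ 0.907900
step 4 [4y] zero: DF = P = 8909/10000 ≈ 0.890900
step 5 [5y] bond c/1=13/200: DF=(1155327/1000000 − 13/200·(0.986000+0.954400+0.907900+0.890900))/(1+13/200) = 4283/5000 ≈ 0.856600

1 1 493/500
2 2 1193/1250
3 3 9079/10000
4 4 8909/10000
5 5 4283/5000
DF(4y) is solved at step 4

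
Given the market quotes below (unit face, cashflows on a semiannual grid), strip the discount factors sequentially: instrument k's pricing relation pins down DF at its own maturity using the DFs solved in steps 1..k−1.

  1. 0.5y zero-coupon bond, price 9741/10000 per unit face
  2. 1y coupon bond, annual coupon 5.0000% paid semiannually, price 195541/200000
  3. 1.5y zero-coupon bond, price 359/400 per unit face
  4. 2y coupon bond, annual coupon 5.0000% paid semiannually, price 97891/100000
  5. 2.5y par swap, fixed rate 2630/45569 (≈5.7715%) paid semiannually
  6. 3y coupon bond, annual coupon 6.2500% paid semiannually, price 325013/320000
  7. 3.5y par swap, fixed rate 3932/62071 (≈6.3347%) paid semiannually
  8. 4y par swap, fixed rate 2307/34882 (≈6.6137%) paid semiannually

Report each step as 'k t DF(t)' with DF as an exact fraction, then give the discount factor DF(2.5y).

1 1/2 9741/10000
2 1 9301/10000
3 3/2 359/400
4 2 8867/10000
5 5/2 1737/2000
6 3 2117/2500
7 7/2 4017/5000
8 4 7693/10000
DF(2.5y) = 1737/2000 ≈ 0.868500

step 1 [0.5y] zero: DF = P = 9741/10000 ≈ 0.974100
step 2 [1y] bond c/2=1/40: DF=(195541/200000 − 1/40·(0.974100))/(1+1/40) = 9301/10000 ≈ 0.930100
step 3 [1.5y] zero: DF = P = 359/400 ≈ 0.897500
step 4 [2y] bond c/2=1/40: DF=(97891/100000 − 1/40·(0.974100+0.930100+0.897500))/(1+1/40) = 8867/10000 ≈ 0.886700
step 5 [2.5y] swap r/2=1315/45569: DF=(1 − 1315/45569·(0.974100+0.930100+0.897500+0.886700))/(1+1315/45569) = 1737/2000 ≈ 0.868500
step 6 [3y] bond c/2=1/32: DF=(325013/320000 − 1/32·(0.974100+0.930100+0.897500+0.886700+0.868500))/(1+1/32) = 2117/2500 ≈ 0.846800
step 7 [3.5y] swap r/2=1966/62071: DF=(1 − 1966/62071·(0.974100+0.930100+0.897500+0.886700+0.868500+0.846800))/(1+1966/62071) = 4017/5000 ≈ 0.803400
step 8 [4y] swap r/2=2307/69764: DF=(1 − 2307/69764·(0.974100+0.930100+0.897500+0.886700+0.868500+0.846800+0.803400))/(1+2307/69764) = 7693/10000 ≈ 0.769300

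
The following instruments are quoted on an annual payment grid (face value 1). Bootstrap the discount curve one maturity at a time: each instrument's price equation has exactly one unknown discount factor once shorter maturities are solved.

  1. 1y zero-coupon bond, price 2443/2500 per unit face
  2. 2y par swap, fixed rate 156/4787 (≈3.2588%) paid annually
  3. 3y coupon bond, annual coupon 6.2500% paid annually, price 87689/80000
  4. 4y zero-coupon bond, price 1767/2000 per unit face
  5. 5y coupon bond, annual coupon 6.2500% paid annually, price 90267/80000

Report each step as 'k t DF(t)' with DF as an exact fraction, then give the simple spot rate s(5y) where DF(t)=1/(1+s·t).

1 1 2443/2500
2 2 586/625
3 3 919/1000
4 4 1767/2000
5 5 8433/10000
s(5y) = (1/(8433/10000) − 1)/(5) = 1567/42165 ≈ 3.7164%

step 1 [1y] zero: DF = P = 2443/2500 ≈ 0.977200
step 2 [2y] swap r/1=156/4787: DF=(1 − 156/4787·(0.977200))/(1+156/4787) = 586/625 ≈ 0.937600
step 3 [3y] bond c/1=1/16: DF=(87689/80000 − 1/16·(0.977200+0.937600))/(1+1/16) = 919/1000 ≈ 0.919000
step 4 [4y] zero: DF = P = 1767/2000 ≈ 0.883500
step 5 [5y] bond c/1=1/16: DF=(90267/80000 − 1/16·(0.977200+0.937600+0.919000+0.883500))/(1+1/16) = 8433/10000 ≈ 0.843300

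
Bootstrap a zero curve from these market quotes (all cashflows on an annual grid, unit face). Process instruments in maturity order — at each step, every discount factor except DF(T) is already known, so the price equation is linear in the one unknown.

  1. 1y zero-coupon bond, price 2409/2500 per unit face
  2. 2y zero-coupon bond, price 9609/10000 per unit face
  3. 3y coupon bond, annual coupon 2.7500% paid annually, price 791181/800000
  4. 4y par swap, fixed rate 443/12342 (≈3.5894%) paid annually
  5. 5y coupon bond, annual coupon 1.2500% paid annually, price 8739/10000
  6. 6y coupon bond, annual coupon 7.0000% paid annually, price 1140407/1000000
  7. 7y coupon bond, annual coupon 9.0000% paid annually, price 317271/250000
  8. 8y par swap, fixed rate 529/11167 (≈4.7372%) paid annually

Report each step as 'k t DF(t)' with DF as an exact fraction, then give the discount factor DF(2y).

step 1 [1y] zero: DF = P = 2409/2500 ≈ 0.963600
step 2 [2y] zero: DF = P = 9609/10000 ≈ 0.960900
step 3 [3y] bond c/1=11/400: DF=(791181/800000 − 11/400·(0.963600+0.960900))/(1+11/400) = 911/1000 ≈ 0.911000
step 4 [4y] swap r/1=443/12342: DF=(1 − 443/12342·(0.963600+0.960900+0.911000))/(1+443/12342) = 8671/10000 ≈ 0.867100
step 5 [5y] bond c/1=1/80: DF=(8739/10000 − 1/80·(0.963600+0.960900+0.911000+0.867100))/(1+1/80) = 4087/5000 ≈ 0.817400
step 6 [6y] bond c/1=7/100: DF=(1140407/1000000 − 7/100·(0.963600+0.960900+0.911000+0.867100+0.817400))/(1+7/100) = 7701/10000 ≈ 0.770100
step 7 [7y] bond c/1=9/100: DF=(317271/250000 − 9/100·(0.963600+0.960900+0.911000+0.867100+0.817400+0.770100))/(1+9/100) = 291/400 ≈ 0.727500
step 8 [8y] swap r/1=529/11167: DF=(1 − 529/11167·(0.963600+0.960900+0.911000+0.867100+0.817400+0.770100+0.727500))/(1+529/11167) = 3413/5000 ≈ 0.682600

1 1 2409/2500
2 2 9609/10000
3 3 911/1000
4 4 8671/10000
5 5 4087/5000
6 6 7701/10000
7 7 291/400
8 8 3413/5000
DF(2y) = 9609/10000 ≈ 0.960900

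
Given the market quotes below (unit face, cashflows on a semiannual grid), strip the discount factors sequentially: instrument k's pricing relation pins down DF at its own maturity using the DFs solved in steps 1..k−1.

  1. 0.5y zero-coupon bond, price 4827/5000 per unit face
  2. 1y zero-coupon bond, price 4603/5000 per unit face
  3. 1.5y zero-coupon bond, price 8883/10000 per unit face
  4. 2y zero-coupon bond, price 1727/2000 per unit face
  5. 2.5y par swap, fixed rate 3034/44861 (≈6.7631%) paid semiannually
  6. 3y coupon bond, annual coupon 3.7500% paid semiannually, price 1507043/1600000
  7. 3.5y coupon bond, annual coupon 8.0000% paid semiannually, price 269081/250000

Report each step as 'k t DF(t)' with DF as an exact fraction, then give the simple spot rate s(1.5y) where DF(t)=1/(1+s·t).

step 1 [0.5y] zero: DF = P = 4827/5000 ≈ 0.965400
step 2 [1y] zero: DF = P = 4603/5000 ≈ 0.920600
step 3 [1.5y] zero: DF = P = 8883/10000 ≈ 0.888300
step 4 [2y] zero: DF = P = 1727/2000 ≈ 0.863500
step 5 [2.5y] swap r/2=1517/44861: DF=(1 − 1517/44861·(0.965400+0.920600+0.888300+0.863500))/(1+1517/44861) = 8483/10000 ≈ 0.848300
step 6 [3y] bond c/2=3/160: DF=(1507043/1600000 − 3/160·(0.965400+0.920600+0.888300+0.863500+0.848300))/(1+3/160) = 421/500 ≈ 0.842000
step 7 [3.5y] bond c/2=1/25: DF=(269081/250000 − 1/25·(0.965400+0.920600+0.888300+0.863500+0.848300+0.842000))/(1+1/25) = 83/100 ≈ 0.830000

1 1/2 4827/5000
2 1 4603/5000
3 3/2 8883/10000
4 2 1727/2000
5 5/2 8483/10000
6 3 421/500
7 7/2 83/100
s(1.5y) = (1/(8883/10000) − 1)/(3/2) = 2234/26649 ≈ 8.3831%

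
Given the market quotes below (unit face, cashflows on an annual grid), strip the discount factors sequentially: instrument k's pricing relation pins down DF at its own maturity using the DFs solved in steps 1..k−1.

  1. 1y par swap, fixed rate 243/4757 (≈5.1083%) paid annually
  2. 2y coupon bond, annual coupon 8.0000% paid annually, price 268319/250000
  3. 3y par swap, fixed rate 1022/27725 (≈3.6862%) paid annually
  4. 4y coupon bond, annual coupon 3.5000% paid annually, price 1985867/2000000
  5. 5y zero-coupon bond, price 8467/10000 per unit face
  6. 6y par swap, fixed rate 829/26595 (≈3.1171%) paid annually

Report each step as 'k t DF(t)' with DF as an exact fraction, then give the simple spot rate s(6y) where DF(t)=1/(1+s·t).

step 1 [1y] swap r/1=243/4757: DF=(1 − 243/4757·(0))/(1+243/4757) = 4757/5000 ≈ 0.951400
step 2 [2y] bond c/1=2/25: DF=(268319/250000 − 2/25·(0.951400))/(1+2/25) = 9233/10000 ≈ 0.923300
step 3 [3y] swap r/1=1022/27725: DF=(1 − 1022/27725·(0.951400+0.923300))/(1+1022/27725) = 4489/5000 ≈ 0.897800
step 4 [4y] bond c/1=7/200: DF=(1985867/2000000 − 7/200·(0.951400+0.923300+0.897800))/(1+7/200) = 541/625 ≈ 0.865600
step 5 [5y] zero: DF = P = 8467/10000 ≈ 0.846700
step 6 [6y] swap r/1=829/26595: DF=(1 − 829/26595·(0.951400+0.923300+0.897800+0.865600+0.846700))/(1+829/26595) = 4171/5000 ≈ 0.834200

1 1 4757/5000
2 2 9233/10000
3 3 4489/5000
4 4 541/625
5 5 8467/10000
6 6 4171/5000
s(6y) = (1/(4171/5000) − 1)/(6) = 829/25026 ≈ 3.3126%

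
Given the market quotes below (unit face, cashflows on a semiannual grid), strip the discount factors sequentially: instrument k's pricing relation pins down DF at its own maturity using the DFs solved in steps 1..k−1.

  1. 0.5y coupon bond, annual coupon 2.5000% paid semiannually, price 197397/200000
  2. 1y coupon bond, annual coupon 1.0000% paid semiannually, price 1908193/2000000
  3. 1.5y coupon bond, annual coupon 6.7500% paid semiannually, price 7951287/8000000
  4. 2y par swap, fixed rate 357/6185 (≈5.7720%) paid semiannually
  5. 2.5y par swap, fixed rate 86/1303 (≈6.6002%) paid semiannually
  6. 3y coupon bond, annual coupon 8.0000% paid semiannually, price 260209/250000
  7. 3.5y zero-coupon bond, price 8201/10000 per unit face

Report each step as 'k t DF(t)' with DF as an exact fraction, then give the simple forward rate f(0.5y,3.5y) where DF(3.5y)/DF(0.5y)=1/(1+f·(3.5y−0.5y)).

step 1 [0.5y] bond c/2=1/80: DF=(197397/200000 − 1/80·(0))/(1+1/80) = 2437/2500 ≈ 0.974800
step 2 [1y] bond c/2=1/200: DF=(1908193/2000000 − 1/200·(0.974800))/(1+1/200) = 1889/2000 ≈ 0.944500
step 3 [1.5y] bond c/2=27/800: DF=(7951287/8000000 − 27/800·(0.974800+0.944500))/(1+27/800) = 2247/2500 ≈ 0.898800
step 4 [2y] swap r/2=357/12370: DF=(1 − 357/12370·(0.974800+0.944500+0.898800))/(1+357/12370) = 8929/10000 ≈ 0.892900
step 5 [2.5y] swap r/2=43/1303: DF=(1 − 43/1303·(0.974800+0.944500+0.898800+0.892900))/(1+43/1303) = 1699/2000 ≈ 0.849500
step 6 [3y] bond c/2=1/25: DF=(260209/250000 − 1/25·(0.974800+0.944500+0.898800+0.892900+0.849500))/(1+1/25) = 4127/5000 ≈ 0.825400
step 7 [3.5y] zero: DF = P = 8201/10000 ≈ 0.820100

1 1/2 2437/2500
2 1 1889/2000
3 3/2 2247/2500
4 2 8929/10000
5 5/2 1699/2000
6 3 4127/5000
7 7/2 8201/10000
f(0.5y,3.5y) = ((2437/2500)/(8201/10000) − 1)/(3) = 1547/24603 ≈ 6.2879%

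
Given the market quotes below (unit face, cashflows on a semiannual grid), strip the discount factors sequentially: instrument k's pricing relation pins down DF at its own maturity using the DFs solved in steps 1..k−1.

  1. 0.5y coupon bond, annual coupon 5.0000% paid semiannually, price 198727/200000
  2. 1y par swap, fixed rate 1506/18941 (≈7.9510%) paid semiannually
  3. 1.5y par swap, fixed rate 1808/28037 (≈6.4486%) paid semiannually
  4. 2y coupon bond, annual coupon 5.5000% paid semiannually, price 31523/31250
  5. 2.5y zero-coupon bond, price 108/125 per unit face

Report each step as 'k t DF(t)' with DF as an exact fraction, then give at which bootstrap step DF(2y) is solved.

step 1 [0.5y] bond c/2=1/40: DF=(198727/200000 − 1/40·(0))/(1+1/40) = 4847/5000 ≈ 0.969400
step 2 [1y] swap r/2=753/18941: DF=(1 − 753/18941·(0.969400))/(1+753/18941) = 9247/10000 ≈ 0.924700
step 3 [1.5y] swap r/2=904/28037: DF=(1 − 904/28037·(0.969400+0.924700))/(1+904/28037) = 1137/1250 ≈ 0.909600
step 4 [2y] bond c/2=11/400: DF=(31523/31250 − 11/400·(0.969400+0.924700+0.909600))/(1+11/400) = 9067/10000 ≈ 0.906700
step 5 [2.5y] zero: DF = P = 108/125 ≈ 0.864000

1 1/2 4847/5000
2 1 9247/10000
3 3/2 1137/1250
4 2 9067/10000
5 5/2 108/125
DF(2y) is solved at step 4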